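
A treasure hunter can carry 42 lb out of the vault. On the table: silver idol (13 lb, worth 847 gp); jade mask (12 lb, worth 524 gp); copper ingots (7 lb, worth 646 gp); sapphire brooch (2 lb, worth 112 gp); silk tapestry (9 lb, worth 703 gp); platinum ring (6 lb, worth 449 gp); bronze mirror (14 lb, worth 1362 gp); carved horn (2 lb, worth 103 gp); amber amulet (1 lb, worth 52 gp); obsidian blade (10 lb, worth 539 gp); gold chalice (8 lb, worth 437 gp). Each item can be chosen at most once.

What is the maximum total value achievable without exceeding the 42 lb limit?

3427

Taking copper ingots + sapphire brooch + silk tapestry + platinum ring + bronze mirror + carved horn + amber amulet: 41 lb used, 3427 in value.
The spare 1 lb is too small for any remaining item, and no exchange beats 3427.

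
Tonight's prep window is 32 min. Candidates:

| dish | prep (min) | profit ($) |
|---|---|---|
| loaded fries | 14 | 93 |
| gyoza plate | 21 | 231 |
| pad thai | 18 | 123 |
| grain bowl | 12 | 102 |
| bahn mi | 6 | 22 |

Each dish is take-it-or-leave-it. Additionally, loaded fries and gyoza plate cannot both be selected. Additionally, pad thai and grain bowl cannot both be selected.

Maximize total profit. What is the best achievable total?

Best packing: gyoza plate + bahn mi — 27 min, 253 total.
That's the maximum — no feasible swap from here does better than 253.

253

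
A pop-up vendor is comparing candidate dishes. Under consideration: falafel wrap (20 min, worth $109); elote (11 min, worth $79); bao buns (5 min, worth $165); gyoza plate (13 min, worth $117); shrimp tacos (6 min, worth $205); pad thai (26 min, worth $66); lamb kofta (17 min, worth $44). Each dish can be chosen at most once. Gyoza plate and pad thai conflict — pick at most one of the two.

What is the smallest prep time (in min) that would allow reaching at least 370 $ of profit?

11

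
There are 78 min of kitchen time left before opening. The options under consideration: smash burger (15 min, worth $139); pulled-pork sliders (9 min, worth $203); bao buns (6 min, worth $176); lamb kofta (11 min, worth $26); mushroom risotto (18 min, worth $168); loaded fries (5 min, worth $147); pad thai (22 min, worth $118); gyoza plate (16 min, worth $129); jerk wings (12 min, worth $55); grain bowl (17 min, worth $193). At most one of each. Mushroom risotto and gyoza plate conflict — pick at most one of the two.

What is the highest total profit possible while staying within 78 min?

Ranking by ratio (profit/min): loaded fries 29.40, bao buns 29.33, pulled-pork sliders 22.56.
Best packing: smash burger + pulled-pork sliders + bao buns + mushroom risotto + loaded fries + grain bowl — 70 min, 1026 total.
Nothing else feasible within 78 min beats 1026.

1026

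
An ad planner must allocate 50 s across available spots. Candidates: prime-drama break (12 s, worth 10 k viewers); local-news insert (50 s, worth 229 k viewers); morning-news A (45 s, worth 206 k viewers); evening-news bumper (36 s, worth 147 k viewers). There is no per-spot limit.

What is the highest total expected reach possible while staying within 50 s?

229

By expected reach per s: local-news insert 4.58, morning-news A 4.58, evening-news bumper 4.08 lead.
Best packing: local-news insert — 50 s, 229 total.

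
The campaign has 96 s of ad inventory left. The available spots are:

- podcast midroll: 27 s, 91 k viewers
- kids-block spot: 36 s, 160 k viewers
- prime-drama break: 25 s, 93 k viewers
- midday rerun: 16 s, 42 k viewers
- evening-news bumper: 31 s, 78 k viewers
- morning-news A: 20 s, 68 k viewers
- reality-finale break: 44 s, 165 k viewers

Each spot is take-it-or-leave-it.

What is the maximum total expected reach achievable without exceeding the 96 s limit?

Taking kids-block spot + midday rerun + reality-finale break: 96 s used, 367 in expected reach.
Runner-up podcast midroll + prime-drama break + reality-finale break tops out at 349.

367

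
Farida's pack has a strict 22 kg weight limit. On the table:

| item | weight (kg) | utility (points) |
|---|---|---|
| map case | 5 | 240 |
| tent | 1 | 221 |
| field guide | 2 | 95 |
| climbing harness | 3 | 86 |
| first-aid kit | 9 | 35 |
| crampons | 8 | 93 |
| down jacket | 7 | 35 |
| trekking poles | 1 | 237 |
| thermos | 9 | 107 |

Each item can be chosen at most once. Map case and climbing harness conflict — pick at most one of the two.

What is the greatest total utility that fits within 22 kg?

900

Map case + tent + field guide + trekking poles + thermos uses 18 of the 22 kg and totals 900.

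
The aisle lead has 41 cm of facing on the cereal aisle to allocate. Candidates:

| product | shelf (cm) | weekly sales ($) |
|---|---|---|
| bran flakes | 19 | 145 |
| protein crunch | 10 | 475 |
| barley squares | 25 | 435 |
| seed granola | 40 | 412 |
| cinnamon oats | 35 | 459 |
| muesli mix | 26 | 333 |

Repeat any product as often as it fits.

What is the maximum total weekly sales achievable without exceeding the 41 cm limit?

1900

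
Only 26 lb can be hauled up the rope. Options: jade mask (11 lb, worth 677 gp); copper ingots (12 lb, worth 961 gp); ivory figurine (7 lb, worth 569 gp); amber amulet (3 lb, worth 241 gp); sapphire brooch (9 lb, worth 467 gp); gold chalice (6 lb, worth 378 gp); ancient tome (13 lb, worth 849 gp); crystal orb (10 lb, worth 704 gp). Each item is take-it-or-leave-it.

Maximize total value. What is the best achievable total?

1908

The ratio heuristic lands on copper ingots + ivory figurine + amber amulet (1771) but leaves 4 lb idle.
Replace amber amulet with gold chalice: the trade gains 137 net, giving 1908 at 25 lb.
That's the maximum — no swap from here does better than 1908.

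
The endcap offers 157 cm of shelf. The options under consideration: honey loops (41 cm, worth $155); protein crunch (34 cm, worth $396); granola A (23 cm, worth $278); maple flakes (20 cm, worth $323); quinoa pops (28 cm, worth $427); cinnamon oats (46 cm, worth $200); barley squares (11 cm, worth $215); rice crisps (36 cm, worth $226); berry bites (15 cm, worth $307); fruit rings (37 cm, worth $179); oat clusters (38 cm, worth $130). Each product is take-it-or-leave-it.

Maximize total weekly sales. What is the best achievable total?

1957

The ratio heuristic lands on protein crunch + granola A + maple flakes + quinoa pops + barley squares + berry bites (1946) but leaves 26 cm idle.
The 11 cm tied up in barley squares is better spent on rice crisps — total rises to 1957 (156 cm).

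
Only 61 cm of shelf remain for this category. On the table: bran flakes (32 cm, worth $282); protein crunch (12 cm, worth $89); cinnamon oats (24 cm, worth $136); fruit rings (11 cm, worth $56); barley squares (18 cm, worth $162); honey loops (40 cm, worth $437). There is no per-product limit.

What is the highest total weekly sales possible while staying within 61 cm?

599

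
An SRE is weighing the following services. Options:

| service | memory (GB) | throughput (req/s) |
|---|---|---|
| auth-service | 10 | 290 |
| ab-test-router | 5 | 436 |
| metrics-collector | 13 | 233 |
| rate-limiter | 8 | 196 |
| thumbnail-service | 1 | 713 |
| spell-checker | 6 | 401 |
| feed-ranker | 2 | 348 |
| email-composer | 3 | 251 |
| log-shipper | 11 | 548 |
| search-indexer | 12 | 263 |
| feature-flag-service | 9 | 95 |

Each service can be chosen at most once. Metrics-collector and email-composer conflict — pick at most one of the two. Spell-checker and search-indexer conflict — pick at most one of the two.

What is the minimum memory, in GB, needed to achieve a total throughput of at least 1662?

Need the lightest bundle worth ≥ 1662.
Taking ab-test-router + thumbnail-service + feed-ranker + email-composer gives 1748 (≥ 1662) for 11 GB.
Any bundle with less than 11 GB falls short of 1662.

11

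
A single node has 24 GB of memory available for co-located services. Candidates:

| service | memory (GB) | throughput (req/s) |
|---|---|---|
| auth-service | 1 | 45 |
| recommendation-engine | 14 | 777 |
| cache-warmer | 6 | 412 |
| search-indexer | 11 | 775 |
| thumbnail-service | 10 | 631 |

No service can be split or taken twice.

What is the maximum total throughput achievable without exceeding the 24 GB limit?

Ranking by ratio (throughput/GB): search-indexer 70.45, cache-warmer 68.67, thumbnail-service 63.10.
Taking the top-ratio services first gives auth-service + cache-warmer + search-indexer for 1232 (18 GB).
The 6 GB tied up in cache-warmer is better spent on thumbnail-service — total rises to 1451 (22 GB).
That's the maximum — no swap from here does better than 1451.

1451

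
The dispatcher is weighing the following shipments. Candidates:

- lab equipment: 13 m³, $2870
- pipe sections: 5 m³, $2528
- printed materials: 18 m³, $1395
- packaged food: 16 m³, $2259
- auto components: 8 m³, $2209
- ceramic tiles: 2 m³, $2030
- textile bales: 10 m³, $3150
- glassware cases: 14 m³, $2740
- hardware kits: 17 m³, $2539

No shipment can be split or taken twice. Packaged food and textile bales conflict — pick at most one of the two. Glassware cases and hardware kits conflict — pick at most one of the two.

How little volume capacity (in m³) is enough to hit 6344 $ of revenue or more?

Look for the lowest-volume combination reaching 6344.
pipe sections + auto components + ceramic tiles reaches 6767 using 15 m³.
No combination under 15 m³ hits 6344.

15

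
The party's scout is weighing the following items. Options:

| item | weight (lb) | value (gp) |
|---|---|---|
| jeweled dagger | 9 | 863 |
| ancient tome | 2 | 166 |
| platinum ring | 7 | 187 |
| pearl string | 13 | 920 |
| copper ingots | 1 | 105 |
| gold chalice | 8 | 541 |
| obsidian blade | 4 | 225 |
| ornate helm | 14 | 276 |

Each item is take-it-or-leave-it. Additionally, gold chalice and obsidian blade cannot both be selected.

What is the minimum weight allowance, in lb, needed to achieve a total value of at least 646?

9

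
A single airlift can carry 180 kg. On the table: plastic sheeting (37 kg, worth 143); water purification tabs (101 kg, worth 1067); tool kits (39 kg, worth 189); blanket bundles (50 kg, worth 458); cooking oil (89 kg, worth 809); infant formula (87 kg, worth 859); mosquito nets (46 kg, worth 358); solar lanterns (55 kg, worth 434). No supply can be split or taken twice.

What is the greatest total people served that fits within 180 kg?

1668

Greedy by ratio would take water purification tabs + blanket bundles: 151 kg used, total 1525.
The 151 kg tied up in water purification tabs and blanket bundles is better spent on cooking oil + infant formula — total rises to 1668 (176 kg).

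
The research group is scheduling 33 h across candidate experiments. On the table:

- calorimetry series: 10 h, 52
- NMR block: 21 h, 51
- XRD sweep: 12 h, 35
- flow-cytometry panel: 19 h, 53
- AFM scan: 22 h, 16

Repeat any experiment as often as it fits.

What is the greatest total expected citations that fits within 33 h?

By expected citations per h: calorimetry series 5.20, XRD sweep 2.92, flow-cytometry panel 2.79, NMR block 2.43 lead.
Taking 3×calorimetry series: 30 h used, 156 in expected citations.

156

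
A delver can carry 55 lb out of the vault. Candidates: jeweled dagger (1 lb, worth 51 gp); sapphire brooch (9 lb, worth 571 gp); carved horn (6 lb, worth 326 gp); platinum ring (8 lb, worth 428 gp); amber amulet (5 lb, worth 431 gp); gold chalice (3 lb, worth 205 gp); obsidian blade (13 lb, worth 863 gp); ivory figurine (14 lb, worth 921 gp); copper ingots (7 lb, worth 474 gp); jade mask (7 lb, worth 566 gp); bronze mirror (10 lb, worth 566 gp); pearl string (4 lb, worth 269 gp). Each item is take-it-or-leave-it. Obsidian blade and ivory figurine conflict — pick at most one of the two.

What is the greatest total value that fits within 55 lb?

3763

Sapphire brooch + carved horn + amber amulet + gold chalice + ivory figurine + copper ingots + jade mask + pearl string uses 55 of the 55 lb and totals 3763.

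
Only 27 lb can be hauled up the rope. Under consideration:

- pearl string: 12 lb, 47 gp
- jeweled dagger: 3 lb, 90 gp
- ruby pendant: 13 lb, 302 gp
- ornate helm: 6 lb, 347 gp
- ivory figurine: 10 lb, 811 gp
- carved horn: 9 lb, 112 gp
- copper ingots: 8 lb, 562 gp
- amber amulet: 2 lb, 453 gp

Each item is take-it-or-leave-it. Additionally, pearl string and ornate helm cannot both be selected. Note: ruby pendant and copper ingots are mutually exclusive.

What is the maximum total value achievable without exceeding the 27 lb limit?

2173

Taking ornate helm + ivory figurine + copper ingots + amber amulet: 26 lb used, 2173 in value.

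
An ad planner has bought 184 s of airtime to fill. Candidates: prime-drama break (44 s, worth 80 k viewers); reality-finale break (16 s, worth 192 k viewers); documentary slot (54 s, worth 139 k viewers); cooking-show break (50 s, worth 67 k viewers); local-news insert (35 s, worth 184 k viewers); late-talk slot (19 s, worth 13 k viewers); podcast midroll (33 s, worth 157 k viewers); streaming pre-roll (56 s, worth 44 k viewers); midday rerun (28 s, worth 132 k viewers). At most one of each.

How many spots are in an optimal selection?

5

Optimal total is 804.
reality-finale break + documentary slot + local-news insert + podcast midroll + midday rerun hits 804 at 166 s.
Any selection reaching 804 contains exactly 5 spots.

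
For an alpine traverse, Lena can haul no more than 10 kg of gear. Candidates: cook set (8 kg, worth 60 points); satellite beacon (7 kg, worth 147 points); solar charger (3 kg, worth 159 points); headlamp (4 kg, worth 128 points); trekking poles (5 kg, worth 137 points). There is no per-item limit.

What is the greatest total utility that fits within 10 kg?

3×solar charger uses 9 of the 10 kg and totals 477.
The spare 1 kg is too small for any remaining item, and no exchange beats 477.

477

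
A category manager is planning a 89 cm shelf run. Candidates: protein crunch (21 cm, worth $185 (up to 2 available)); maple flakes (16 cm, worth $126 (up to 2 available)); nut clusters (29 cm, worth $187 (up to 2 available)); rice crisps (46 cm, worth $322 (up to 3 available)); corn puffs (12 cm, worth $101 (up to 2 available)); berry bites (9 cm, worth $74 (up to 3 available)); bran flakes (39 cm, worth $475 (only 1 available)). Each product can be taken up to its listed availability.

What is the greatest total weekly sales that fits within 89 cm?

By weekly sales per cm: bran flakes 12.18, protein crunch 8.81, corn puffs 8.42, berry bites 8.22 lead.
The ratio heuristic lands on 2×protein crunch + bran flakes (845) but leaves 8 cm idle.
Dropping protein crunch frees 21 cm; slotting in maple flakes + corn puffs (28 cm) lifts the total to 887 at 88 cm.
That's the maximum — no swap from here does better than 887.

887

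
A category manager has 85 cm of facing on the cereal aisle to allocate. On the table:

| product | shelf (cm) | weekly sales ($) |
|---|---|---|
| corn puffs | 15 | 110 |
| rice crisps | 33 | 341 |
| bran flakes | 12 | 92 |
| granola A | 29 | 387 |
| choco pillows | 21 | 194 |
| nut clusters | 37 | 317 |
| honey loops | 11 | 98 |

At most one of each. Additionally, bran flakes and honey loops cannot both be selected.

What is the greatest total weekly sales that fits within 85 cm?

922

Ranking by ratio (weekly sales/cm): granola A 13.34, rice crisps 10.33, choco pillows 9.24.
Best packing: rice crisps + granola A + choco pillows — 83 cm, 922 total.
The closest alternative, corn puffs + rice crisps + granola A, reaches only 838.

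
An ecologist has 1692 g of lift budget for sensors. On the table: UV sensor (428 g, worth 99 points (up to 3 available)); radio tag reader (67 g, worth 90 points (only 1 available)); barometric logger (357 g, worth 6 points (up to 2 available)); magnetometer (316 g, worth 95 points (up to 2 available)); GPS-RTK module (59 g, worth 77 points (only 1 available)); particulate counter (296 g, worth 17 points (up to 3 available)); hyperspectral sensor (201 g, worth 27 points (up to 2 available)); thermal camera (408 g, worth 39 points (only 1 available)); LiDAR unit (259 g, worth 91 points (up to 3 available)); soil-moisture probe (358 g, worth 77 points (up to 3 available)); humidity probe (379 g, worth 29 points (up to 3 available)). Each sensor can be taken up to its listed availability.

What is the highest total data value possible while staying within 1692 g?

634

By data value per g: radio tag reader 1.34, GPS-RTK module 1.31, LiDAR unit 0.35 lead.
Taking the top-ratio sensors first gives radio tag reader + 2×magnetometer + GPS-RTK module + 3×LiDAR unit for 630 (1535 g).
Dropping magnetometer frees 316 g; slotting in UV sensor (428 g) lifts the total to 634 at 1647 g.
No other feasible combination exceeds 634.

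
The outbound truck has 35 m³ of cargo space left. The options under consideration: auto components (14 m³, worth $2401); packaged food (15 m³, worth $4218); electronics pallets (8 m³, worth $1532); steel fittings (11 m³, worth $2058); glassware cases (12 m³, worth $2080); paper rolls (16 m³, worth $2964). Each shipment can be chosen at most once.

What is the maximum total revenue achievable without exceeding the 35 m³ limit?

7830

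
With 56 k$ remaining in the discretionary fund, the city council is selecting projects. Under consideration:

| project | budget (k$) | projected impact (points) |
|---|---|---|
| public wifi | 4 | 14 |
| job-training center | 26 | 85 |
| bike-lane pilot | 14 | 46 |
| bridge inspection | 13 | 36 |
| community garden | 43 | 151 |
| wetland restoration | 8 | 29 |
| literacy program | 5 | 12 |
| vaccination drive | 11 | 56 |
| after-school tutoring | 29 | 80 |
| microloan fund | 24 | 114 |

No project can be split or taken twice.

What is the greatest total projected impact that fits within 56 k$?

235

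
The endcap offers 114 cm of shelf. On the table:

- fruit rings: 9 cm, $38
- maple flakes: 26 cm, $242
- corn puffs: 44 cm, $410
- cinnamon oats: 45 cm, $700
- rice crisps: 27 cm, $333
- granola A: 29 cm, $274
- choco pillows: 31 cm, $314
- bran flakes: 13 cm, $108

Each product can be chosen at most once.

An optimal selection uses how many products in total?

The maximum weekly sales within 114 cm is 1415.
For example cinnamon oats + rice crisps + granola A + bran flakes achieves it, using 114 cm.
All optima have 4 products.

4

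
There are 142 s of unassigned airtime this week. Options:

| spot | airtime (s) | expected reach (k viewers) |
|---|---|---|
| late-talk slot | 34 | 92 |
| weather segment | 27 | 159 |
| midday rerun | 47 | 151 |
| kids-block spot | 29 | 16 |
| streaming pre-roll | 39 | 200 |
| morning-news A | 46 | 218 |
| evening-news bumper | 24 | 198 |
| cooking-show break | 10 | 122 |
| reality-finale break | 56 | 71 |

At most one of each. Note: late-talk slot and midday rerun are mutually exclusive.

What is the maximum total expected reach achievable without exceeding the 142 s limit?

Density check — cooking-show break 12.20, evening-news bumper 8.25, weather segment 5.89 are the best per s.
Taking the top-ratio spots first gives late-talk slot + weather segment + streaming pre-roll + evening-news bumper + cooking-show break for 771 (134 s).
Dropping streaming pre-roll frees 39 s; slotting in morning-news A (46 s) lifts the total to 789 at 141 s.
Next best is weather segment + streaming pre-roll + morning-news A + evening-news bumper at 775 (136 s) — short by 14.

789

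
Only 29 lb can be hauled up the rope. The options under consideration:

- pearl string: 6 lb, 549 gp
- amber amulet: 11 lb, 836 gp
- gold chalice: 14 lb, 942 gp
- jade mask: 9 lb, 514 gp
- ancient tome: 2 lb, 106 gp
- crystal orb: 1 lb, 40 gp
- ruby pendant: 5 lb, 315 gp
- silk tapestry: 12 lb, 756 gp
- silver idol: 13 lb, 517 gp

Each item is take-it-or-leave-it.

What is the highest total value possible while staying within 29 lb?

2141

Density check — pearl string 91.50, amber amulet 76.00, gold chalice 67.29, ruby pendant 63.00 are the best per lb.
The ratio heuristic lands on pearl string + amber amulet + ancient tome + crystal orb + ruby pendant (1846) but leaves 4 lb idle.
Replace ancient tome and crystal orb and ruby pendant with silk tapestry: the trade gains 295 net, giving 2141 at 29 lb.
Runner-up pearl string + amber amulet + jade mask + ancient tome + crystal orb tops out at 2045.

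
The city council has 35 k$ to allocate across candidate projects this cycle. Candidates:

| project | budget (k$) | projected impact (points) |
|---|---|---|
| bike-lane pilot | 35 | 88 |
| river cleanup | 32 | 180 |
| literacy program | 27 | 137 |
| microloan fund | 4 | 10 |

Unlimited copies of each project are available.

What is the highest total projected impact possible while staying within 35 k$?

River cleanup uses 32 of the 35 k$ and totals 180.
Nothing else within 35 k$ beats 180.

180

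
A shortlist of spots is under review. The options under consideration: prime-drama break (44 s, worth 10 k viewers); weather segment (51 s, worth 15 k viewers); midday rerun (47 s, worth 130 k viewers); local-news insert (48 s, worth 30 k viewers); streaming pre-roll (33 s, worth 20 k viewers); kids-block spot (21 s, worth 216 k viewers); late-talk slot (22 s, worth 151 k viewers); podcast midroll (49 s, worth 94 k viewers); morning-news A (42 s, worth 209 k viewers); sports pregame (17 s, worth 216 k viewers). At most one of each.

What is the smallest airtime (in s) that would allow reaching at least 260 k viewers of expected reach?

38

Look for the lowest-airtime combination reaching 260.
kids-block spot + sports pregame reaches 432 using 38 s.
Any bundle with less than 38 s falls short of 260.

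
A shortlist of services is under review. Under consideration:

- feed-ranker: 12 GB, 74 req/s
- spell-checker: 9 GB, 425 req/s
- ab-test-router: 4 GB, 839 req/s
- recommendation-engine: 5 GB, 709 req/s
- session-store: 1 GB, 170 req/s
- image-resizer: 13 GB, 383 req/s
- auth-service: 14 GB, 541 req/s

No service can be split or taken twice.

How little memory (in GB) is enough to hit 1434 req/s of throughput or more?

Need the lightest bundle worth ≥ 1434.
ab-test-router + recommendation-engine: 1548 throughput at 9 GB.
Below 9 GB the best achievable stays under 1434.

9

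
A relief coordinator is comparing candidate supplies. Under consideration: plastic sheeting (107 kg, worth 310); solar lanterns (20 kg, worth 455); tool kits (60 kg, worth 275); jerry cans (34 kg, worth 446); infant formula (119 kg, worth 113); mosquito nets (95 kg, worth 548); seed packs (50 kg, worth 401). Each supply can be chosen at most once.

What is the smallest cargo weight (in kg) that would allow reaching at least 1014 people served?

104

Look for the lowest-cargo combination reaching 1014.
solar lanterns + jerry cans + seed packs reaches 1302 using 104 kg.
Below 104 kg the best achievable stays under 1014.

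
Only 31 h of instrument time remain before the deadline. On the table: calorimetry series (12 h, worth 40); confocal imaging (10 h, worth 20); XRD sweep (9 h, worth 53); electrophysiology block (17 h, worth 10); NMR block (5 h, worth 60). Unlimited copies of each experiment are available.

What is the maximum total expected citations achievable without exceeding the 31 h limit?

360

Ranking by ratio (expected citations/h): NMR block 12.00, XRD sweep 5.89, calorimetry series 3.33, confocal imaging 2.00.
The ratio ordering already packs tightly: 6×NMR block, 30 h, 360.
That's the maximum — no swap from here does better than 360.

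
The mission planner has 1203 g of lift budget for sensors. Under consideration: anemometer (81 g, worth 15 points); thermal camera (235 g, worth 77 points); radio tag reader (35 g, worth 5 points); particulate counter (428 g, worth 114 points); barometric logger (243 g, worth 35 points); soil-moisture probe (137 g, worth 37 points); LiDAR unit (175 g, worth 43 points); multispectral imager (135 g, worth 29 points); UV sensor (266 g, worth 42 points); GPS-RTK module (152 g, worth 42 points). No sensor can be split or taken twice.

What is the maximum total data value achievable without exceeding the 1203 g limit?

319

Taking the top-ratio sensors first gives thermal camera + radio tag reader + particulate counter + soil-moisture probe + LiDAR unit + GPS-RTK module for 318 (1162 g).
Dropping LiDAR unit frees 175 g; slotting in anemometer + multispectral imager (216 g) lifts the total to 319 at 1203 g.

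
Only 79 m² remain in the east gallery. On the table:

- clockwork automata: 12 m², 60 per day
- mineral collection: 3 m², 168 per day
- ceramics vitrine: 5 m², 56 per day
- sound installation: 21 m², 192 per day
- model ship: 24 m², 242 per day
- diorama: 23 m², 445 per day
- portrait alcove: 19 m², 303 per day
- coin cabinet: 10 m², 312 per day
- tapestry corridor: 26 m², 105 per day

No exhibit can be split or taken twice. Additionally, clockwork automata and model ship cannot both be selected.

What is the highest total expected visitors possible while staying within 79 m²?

1470

Greedy by ratio would take clockwork automata + mineral collection + ceramics vitrine + diorama + portrait alcove + coin cabinet: 72 m² used, total 1344.
Replace clockwork automata and ceramics vitrine with model ship: the trade gains 126 net, giving 1470 at 79 m².
Nothing else feasible within 79 m² beats 1470.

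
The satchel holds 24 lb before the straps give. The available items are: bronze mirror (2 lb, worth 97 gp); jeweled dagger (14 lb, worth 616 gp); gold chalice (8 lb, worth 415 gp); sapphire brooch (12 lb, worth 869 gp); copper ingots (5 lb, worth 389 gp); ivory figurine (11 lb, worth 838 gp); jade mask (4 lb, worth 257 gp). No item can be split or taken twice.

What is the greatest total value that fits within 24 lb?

The ratio heuristic lands on bronze mirror + copper ingots + ivory figurine + jade mask (1581) but leaves 2 lb idle.
Dropping bronze mirror and copper ingots and jade mask frees 11 lb; slotting in sapphire brooch (12 lb) lifts the total to 1707 at 23 lb.
Next best is gold chalice + copper ingots + ivory figurine at 1642 (24 lb) — short by 65.

1707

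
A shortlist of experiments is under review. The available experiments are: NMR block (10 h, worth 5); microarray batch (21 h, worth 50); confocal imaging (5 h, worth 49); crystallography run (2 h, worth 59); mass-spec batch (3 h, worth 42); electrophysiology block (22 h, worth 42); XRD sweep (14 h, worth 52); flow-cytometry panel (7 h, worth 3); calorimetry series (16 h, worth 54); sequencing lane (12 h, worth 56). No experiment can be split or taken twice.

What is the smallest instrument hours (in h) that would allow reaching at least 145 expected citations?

Minimise h subject to total expected citations ≥ 145.
Taking confocal imaging + crystallography run + mass-spec batch gives 150 (≥ 145) for 10 h.
Below 10 h the best achievable stays under 145.

10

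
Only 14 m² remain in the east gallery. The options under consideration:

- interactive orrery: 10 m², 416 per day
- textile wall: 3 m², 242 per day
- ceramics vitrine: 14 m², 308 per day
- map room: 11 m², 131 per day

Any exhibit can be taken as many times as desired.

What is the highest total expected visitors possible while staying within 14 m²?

968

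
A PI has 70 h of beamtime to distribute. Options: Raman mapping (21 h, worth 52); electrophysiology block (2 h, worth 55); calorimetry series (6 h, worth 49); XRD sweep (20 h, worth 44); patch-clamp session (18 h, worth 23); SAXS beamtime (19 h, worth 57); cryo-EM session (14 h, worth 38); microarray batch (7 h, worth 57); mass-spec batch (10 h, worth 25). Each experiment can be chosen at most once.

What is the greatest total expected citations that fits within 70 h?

308

Taking the top-ratio experiments first gives electrophysiology block + calorimetry series + SAXS beamtime + cryo-EM session + microarray batch + mass-spec batch for 281 (58 h).
The 10 h tied up in mass-spec batch is better spent on Raman mapping — total rises to 308 (69 h).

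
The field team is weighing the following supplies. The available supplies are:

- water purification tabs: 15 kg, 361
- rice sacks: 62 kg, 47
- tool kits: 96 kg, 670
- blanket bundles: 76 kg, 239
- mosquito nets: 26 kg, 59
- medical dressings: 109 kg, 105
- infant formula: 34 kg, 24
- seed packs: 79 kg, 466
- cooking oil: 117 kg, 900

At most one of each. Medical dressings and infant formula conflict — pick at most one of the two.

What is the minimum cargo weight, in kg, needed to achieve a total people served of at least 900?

111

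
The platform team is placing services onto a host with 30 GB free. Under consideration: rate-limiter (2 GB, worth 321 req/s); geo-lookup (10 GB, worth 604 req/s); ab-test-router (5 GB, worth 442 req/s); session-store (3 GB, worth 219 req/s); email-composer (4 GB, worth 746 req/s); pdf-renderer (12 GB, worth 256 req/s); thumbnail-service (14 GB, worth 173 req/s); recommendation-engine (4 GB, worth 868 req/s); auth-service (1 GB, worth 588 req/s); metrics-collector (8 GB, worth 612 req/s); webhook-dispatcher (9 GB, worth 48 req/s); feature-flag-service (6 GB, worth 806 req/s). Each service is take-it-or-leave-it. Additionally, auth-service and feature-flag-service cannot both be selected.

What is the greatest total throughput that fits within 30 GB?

3796

By throughput per GB: auth-service 588.00, recommendation-engine 217.00, email-composer 186.50 lead.
Taking rate-limiter + ab-test-router + session-store + email-composer + recommendation-engine + auth-service + metrics-collector: 27 GB used, 3796 in throughput.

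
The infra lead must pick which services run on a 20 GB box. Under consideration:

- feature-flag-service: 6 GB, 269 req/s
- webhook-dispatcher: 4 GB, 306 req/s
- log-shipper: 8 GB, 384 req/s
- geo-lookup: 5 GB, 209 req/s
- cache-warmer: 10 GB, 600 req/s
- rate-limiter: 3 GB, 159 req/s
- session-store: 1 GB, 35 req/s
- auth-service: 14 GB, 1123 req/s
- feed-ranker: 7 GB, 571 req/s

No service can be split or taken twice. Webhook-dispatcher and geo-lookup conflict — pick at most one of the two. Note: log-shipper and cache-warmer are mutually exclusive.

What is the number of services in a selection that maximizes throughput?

3

Best achievable throughput is 1464.
For example webhook-dispatcher + session-store + auth-service achieves it, using 19 GB.
Every optimal selection uses 3 services.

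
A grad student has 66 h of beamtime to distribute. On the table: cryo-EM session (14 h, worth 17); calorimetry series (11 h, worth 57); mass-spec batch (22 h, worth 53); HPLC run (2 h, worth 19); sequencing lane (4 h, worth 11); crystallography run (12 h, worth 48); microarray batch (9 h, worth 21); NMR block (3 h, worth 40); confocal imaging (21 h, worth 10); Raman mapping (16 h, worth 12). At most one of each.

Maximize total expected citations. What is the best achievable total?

Taking calorimetry series + mass-spec batch + HPLC run + sequencing lane + crystallography run + microarray batch + NMR block: 63 h used, 249 in expected citations.
Nothing else within 66 h beats 249.

249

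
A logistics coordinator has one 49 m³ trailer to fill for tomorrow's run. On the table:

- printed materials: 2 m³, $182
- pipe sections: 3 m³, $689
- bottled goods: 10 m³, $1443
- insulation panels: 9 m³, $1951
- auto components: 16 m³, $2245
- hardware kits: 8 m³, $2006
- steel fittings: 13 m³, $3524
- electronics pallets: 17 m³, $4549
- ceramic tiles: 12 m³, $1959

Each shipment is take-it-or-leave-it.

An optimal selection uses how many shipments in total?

The maximum revenue within 49 m³ is 12212.
For example printed materials + insulation panels + hardware kits + steel fittings + electronics pallets achieves it, using 49 m³.
Every optimal selection uses 5 shipments.

5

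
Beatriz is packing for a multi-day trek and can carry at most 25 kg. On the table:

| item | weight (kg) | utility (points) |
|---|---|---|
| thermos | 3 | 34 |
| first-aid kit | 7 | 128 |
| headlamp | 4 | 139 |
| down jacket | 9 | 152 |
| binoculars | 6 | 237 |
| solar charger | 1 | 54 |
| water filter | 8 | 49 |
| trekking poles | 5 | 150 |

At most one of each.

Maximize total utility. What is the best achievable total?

The ratio heuristic lands on first-aid kit + headlamp + binoculars + solar charger + trekking poles (708) but leaves 2 kg idle.
Dropping first-aid kit frees 7 kg; slotting in down jacket (9 kg) lifts the total to 732 at 25 kg.
Every other selection either busts 25 kg or fails to beat 732.

732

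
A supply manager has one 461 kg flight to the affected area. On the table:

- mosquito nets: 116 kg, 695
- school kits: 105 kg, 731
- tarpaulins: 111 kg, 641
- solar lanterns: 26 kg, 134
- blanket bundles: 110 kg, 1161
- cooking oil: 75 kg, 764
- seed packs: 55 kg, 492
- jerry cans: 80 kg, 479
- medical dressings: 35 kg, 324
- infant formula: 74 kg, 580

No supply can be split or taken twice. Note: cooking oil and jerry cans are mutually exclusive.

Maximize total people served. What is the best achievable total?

Density check — blanket bundles 10.55, cooking oil 10.19, medical dressings 9.26, seed packs 8.95 are the best per kg.
The ratio ordering already packs tightly: school kits + blanket bundles + cooking oil + seed packs + medical dressings + infant formula, 454 kg, 4052.
Next best is tarpaulins + blanket bundles + cooking oil + seed packs + medical dressings + infant formula at 3962 (460 kg) — short by 90.

4052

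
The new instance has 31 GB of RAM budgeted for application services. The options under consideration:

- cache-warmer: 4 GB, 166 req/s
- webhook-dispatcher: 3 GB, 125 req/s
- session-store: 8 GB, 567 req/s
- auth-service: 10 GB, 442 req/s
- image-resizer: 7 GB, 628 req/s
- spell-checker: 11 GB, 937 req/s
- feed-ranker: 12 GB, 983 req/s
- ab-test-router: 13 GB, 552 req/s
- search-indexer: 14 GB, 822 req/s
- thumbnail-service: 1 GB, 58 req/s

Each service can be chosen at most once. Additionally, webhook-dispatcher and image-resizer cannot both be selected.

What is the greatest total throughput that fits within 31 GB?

Best packing: image-resizer + spell-checker + feed-ranker + thumbnail-service — 31 GB, 2606 total.
Runner-up image-resizer + spell-checker + feed-ranker tops out at 2548.

2606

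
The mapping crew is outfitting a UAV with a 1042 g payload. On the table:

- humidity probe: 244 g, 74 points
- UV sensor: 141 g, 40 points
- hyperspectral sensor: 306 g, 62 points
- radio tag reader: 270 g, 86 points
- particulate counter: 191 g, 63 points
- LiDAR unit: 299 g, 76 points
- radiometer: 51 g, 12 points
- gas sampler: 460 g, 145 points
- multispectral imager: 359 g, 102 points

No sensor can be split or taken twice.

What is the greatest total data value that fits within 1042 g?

322

Density check — particulate counter 0.33, radio tag reader 0.32, gas sampler 0.32 are the best per g.
Greedy by ratio would take radio tag reader + particulate counter + radiometer + gas sampler: 972 g used, total 306.
Dropping radio tag reader and radiometer frees 321 g; slotting in humidity probe + UV sensor (385 g) lifts the total to 322 at 1036 g.
The closest alternative, humidity probe + radio tag reader + radiometer + gas sampler, reaches only 317.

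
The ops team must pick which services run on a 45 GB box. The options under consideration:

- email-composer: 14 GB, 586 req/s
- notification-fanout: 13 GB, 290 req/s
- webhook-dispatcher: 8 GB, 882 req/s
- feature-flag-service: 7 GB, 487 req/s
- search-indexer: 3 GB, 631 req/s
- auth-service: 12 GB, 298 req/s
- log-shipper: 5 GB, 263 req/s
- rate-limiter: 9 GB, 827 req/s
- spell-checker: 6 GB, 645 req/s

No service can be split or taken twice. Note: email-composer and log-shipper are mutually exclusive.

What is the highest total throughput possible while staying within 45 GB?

3770

A density-first pass picks webhook-dispatcher + feature-flag-service + search-indexer + log-shipper + rate-limiter + spell-checker — 3735 at 38 GB.
Dropping log-shipper frees 5 GB; slotting in auth-service (12 GB) lifts the total to 3770 at 45 GB.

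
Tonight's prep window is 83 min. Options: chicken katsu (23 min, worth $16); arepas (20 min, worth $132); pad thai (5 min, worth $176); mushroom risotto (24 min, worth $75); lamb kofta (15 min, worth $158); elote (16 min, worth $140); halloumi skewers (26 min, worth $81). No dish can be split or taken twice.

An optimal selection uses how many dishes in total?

5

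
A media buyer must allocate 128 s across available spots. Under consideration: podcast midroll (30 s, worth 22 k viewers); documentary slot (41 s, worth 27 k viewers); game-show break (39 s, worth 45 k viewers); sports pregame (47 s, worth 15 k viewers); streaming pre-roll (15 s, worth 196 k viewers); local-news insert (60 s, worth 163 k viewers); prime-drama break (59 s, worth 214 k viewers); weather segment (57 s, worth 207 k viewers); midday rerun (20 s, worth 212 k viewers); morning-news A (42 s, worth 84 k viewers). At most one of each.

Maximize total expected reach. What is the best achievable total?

Filling by ratio: podcast midroll + streaming pre-roll + weather segment + midday rerun for 637, with 6 s left unused.
Dropping weather segment frees 57 s; slotting in prime-drama break (59 s) lifts the total to 644 at 124 s.

644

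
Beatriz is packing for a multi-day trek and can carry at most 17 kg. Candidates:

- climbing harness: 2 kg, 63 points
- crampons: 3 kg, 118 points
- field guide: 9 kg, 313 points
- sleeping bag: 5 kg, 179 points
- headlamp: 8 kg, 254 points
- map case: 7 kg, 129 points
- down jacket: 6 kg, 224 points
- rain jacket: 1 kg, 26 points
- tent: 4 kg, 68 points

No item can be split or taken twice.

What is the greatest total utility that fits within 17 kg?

610

By utility per kg: crampons 39.33, down jacket 37.33, sleeping bag 35.80, field guide 34.78 lead.
Taking crampons + field guide + sleeping bag: 17 kg used, 610 in utility.
Every other selection either busts 17 kg or fails to beat 610.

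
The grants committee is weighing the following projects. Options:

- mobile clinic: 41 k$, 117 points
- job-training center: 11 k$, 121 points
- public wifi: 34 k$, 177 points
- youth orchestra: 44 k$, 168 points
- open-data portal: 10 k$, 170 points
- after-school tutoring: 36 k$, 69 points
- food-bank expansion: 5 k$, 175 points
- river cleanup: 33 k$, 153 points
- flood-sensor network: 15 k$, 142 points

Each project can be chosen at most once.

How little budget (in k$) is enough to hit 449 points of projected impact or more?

26

Minimise k$ subject to total projected impact ≥ 449.
Taking job-training center + open-data portal + food-bank expansion gives 466 (≥ 449) for 26 k$.
Any bundle with less than 26 k$ falls short of 449.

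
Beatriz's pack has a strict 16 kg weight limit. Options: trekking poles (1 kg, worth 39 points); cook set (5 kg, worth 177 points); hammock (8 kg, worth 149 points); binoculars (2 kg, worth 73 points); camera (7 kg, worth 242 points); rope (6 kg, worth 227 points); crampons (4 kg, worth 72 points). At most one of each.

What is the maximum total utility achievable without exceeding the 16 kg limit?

581

By utility per kg: trekking poles 39.00, rope 37.83, binoculars 36.50, cook set 35.40 lead.
A density-first pass picks trekking poles + cook set + binoculars + rope — 516 at 14 kg.
Replace cook set with camera: the trade gains 65 net, giving 581 at 16 kg.
Runner-up binoculars + camera + rope tops out at 542.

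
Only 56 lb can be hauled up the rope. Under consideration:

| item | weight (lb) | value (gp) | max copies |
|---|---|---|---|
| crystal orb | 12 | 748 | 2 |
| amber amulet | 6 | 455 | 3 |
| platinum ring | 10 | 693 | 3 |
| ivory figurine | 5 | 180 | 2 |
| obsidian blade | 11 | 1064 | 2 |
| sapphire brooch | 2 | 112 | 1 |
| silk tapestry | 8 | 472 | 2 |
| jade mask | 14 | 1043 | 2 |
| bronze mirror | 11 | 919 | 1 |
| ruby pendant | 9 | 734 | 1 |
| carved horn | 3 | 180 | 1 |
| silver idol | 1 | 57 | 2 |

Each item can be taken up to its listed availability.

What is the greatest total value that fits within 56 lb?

4824

Greedy by ratio would take 2×amber amulet + 2×obsidian blade + bronze mirror + ruby pendant + 2×silver idol: 56 lb used, total 4805.
Dropping 2×amber amulet and 2×silver idol frees 14 lb; slotting in jade mask (14 lb) lifts the total to 4824 at 56 lb.
No other feasible combination exceeds 4824.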